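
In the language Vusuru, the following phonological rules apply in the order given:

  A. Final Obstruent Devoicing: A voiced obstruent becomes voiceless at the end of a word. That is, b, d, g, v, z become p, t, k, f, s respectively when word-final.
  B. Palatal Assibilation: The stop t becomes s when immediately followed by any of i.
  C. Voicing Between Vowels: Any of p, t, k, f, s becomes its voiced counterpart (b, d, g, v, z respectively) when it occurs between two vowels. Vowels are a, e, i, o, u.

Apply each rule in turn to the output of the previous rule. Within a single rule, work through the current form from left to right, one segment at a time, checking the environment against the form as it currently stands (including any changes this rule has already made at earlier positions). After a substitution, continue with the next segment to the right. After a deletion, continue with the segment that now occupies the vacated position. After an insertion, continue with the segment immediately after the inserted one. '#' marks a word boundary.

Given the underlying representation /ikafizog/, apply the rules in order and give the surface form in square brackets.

[igavizok]

A Final Obstruent Devoicing: [ikafizog] → [ikafizok]
B Palatal Assibilation: no change — [ikafizok]
C Voicing Between Vowels: [ikafizok] → [igavizok]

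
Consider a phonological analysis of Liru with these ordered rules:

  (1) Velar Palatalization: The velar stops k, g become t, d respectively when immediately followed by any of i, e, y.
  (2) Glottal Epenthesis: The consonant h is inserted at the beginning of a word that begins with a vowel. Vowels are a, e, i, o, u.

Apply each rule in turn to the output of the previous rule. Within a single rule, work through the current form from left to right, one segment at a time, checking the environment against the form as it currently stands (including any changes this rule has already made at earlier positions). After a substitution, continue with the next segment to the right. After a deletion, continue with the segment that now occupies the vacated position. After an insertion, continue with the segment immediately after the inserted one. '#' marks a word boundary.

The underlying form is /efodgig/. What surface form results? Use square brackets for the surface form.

(1) Velar Palatalization: [efodgig] → [efoddig]
(2) Glottal Epenthesis: [efoddig] → [hefoddig]

[hefoddig]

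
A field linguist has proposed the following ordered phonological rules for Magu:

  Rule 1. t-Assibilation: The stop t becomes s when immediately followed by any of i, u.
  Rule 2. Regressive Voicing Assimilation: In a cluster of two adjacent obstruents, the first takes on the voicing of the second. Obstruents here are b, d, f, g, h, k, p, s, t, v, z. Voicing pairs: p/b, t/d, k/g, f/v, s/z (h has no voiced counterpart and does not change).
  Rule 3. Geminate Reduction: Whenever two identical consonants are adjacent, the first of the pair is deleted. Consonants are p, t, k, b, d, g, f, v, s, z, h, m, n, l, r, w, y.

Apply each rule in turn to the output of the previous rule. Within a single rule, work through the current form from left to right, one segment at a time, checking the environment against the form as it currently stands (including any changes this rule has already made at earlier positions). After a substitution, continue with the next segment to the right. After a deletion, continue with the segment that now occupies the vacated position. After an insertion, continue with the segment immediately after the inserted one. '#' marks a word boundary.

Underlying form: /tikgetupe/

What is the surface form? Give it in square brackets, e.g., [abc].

[sigesupe]

Rule 1 t-Assibilation: [tikgetupe] → [sikgesupe]
Rule 2 Regressive Voicing Assimilation: [sikgesupe] → [siggesupe]
Rule 3 Geminate Reduction: [siggesupe] → [sigesupe]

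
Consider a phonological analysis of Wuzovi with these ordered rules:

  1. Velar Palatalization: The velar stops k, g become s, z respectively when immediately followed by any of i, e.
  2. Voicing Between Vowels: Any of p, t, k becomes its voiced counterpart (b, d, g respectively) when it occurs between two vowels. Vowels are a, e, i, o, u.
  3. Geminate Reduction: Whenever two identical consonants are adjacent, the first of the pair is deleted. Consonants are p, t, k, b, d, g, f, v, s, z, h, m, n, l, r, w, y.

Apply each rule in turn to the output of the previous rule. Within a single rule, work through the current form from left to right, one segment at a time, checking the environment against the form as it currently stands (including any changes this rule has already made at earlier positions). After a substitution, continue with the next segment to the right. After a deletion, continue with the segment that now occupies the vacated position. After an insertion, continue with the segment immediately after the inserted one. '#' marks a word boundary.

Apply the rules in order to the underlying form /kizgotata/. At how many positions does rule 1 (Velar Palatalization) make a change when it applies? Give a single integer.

1 Velar Palatalization: [kizgotata] → [sizgotata]
2 Voicing Between Vowels: [sizgotata] → [sizgodada]
3 Geminate Reduction: no change — [sizgodada]
Rule 1 changed 1 position(s).

1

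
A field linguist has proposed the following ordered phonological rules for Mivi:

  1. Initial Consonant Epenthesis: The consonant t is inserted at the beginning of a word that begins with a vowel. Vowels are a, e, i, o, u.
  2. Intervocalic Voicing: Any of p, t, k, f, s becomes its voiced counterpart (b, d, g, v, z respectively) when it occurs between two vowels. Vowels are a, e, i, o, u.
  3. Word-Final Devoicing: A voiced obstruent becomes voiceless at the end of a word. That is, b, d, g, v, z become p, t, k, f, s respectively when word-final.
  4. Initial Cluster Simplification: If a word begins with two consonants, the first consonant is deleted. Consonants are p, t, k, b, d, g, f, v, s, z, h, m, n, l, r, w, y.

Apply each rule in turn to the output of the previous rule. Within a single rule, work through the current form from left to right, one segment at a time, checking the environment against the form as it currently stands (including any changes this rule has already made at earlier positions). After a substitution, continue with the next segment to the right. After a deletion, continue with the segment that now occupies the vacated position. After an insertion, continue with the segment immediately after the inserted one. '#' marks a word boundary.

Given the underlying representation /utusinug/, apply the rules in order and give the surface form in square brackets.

1 Initial Consonant Epenthesis: [utusinug] → [tutusinug]
2 Intervocalic Voicing: [tutusinug] → [tuduzinug]
3 Word-Final Devoicing: [tuduzinug] → [tuduzinuk]
4 Initial Cluster Simplification: no change — [tuduzinuk]

[tuduzinuk]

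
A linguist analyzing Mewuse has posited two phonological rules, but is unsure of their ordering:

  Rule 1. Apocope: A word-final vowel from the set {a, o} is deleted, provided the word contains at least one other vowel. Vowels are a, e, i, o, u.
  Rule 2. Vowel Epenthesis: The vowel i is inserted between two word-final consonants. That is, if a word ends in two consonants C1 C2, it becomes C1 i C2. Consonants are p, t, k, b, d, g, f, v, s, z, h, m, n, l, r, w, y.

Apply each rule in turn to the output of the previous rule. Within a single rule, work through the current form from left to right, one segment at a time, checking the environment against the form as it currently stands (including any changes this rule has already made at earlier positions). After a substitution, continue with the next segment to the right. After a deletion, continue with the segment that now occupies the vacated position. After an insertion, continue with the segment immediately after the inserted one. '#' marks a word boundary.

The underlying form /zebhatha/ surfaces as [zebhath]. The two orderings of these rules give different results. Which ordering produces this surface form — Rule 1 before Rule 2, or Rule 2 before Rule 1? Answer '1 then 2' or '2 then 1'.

Order 1 then 2:
  1 Apocope: [zebhatha] → [zebhath]
  2 Vowel Epenthesis: [zebhath] → [zebhatih]
  result: [zebhatih]
Order 2 then 1:
  2 Vowel Epenthesis: no change — [zebhatha]
  1 Apocope: [zebhatha] → [zebhath]
  result: [zebhath]

2 then 1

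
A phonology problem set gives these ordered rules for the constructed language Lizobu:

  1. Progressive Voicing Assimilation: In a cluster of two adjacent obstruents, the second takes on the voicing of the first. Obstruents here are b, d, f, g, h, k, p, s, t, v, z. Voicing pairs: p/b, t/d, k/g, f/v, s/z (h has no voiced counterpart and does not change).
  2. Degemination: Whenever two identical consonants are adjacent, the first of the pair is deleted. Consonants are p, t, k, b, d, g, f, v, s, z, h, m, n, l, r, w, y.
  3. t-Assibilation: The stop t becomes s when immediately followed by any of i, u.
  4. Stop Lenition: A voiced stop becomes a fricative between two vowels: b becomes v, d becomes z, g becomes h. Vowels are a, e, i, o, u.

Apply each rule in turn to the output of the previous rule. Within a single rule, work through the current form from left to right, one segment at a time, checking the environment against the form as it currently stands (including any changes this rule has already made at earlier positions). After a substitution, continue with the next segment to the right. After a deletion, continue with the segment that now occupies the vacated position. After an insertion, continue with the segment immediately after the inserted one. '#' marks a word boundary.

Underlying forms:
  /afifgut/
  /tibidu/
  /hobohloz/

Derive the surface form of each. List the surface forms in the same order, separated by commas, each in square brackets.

/afifgut/:
  1 Progressive Voicing Assimilation: [afifgut] → [afifkut]
  2 Degemination: no change — [afifkut]
  3 t-Assibilation: no change — [afifkut]
  4 Stop Lenition: no change — [afifkut]
/tibidu/:
  1 Progressive Voicing Assimilation: no change — [tibidu]
  2 Degemination: no change — [tibidu]
  3 t-Assibilation: [tibidu] → [sibidu]
  4 Stop Lenition: [sibidu] → [sivizu]
/hobohloz/:
  1 Progressive Voicing Assimilation: no change — [hobohloz]
  2 Degemination: no change — [hobohloz]
  3 t-Assibilation: no change — [hobohloz]
  4 Stop Lenition: [hobohloz] → [hovohloz]

[afifkut], [sivizu], [hovohloz]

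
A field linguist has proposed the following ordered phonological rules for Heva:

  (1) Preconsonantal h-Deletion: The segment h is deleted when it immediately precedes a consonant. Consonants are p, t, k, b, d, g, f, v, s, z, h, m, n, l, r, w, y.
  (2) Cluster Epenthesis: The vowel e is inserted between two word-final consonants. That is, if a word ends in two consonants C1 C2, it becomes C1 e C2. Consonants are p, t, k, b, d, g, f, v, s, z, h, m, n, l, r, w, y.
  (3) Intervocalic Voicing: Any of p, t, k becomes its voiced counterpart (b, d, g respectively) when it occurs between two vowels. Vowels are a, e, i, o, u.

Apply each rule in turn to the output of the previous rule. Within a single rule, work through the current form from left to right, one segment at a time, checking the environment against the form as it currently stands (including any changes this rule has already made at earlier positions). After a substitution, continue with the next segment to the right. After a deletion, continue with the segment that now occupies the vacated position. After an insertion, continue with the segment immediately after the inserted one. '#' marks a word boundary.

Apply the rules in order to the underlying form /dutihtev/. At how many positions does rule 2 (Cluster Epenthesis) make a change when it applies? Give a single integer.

(1) Preconsonantal h-Deletion: [dutihtev] → [dutitev]
(2) Cluster Epenthesis: no change — [dutitev]
(3) Intervocalic Voicing: [dutitev] → [dudidev]
Rule 2 changed 0 position(s).

0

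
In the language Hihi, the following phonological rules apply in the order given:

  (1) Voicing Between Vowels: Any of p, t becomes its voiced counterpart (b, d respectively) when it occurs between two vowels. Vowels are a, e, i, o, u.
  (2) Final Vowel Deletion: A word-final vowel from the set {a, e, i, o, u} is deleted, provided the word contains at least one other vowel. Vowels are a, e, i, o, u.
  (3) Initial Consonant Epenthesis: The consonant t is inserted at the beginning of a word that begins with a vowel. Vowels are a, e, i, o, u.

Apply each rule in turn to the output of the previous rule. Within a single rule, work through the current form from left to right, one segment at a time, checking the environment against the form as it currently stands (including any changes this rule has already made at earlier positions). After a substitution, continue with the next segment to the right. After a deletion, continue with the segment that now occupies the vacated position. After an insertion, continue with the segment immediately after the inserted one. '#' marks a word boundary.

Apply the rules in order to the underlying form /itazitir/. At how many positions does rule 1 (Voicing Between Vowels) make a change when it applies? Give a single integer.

(1) Voicing Between Vowels: [itazitir] → [idazidir]
(2) Final Vowel Deletion: no change — [idazidir]
(3) Initial Consonant Epenthesis: [idazidir] → [tidazidir]
Rule 1 changed 2 position(s).

2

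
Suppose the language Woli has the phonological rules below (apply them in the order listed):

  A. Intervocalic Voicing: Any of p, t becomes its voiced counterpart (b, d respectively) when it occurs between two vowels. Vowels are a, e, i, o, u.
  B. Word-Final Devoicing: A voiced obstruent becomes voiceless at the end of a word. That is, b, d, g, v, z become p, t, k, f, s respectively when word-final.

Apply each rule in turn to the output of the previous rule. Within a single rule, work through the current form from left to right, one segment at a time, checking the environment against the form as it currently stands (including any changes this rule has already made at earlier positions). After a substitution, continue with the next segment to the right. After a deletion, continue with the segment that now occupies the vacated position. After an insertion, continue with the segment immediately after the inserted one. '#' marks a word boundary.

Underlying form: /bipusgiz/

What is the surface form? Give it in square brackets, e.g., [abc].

A Intervocalic Voicing: [bipusgiz] → [bibusgiz]
B Word-Final Devoicing: [bibusgiz] → [bibusgis]

[bibusgis]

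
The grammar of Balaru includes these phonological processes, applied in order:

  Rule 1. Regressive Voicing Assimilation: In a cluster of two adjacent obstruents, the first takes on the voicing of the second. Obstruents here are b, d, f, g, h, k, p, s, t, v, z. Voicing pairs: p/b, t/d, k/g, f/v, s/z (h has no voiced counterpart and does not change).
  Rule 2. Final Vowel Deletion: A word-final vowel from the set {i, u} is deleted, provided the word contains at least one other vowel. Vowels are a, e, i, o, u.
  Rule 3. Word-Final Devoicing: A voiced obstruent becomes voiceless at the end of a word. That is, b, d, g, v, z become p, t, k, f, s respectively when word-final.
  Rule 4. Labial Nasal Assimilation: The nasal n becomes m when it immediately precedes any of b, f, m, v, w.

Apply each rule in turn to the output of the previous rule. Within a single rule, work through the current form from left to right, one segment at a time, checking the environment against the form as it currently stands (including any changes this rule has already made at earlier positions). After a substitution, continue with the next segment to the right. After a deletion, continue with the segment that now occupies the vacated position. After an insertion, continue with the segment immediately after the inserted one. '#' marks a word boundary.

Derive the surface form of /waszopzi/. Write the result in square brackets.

Rule 1 Regressive Voicing Assimilation: [waszopzi] → [wazzobzi]
Rule 2 Final Vowel Deletion: [wazzobzi] → [wazzobz]
Rule 3 Word-Final Devoicing: [wazzobz] → [wazzobs]
Rule 4 Labial Nasal Assimilation: no change — [wazzobs]

[wazzobs]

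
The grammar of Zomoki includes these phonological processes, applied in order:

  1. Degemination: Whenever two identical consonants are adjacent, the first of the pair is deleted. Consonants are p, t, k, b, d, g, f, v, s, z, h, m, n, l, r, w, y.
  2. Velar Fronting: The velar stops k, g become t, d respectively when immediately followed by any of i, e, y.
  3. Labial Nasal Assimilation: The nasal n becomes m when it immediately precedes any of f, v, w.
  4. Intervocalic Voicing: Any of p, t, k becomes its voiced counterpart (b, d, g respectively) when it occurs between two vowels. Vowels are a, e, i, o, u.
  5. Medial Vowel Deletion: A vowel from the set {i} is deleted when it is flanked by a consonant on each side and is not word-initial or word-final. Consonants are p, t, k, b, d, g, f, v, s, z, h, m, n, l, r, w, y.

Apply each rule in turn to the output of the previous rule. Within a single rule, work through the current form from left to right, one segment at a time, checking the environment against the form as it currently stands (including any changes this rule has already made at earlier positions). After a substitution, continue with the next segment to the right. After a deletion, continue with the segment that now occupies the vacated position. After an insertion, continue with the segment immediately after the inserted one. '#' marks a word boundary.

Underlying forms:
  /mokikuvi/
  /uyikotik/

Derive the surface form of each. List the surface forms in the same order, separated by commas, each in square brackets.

/mokikuvi/:
  1 Degemination: no change — [mokikuvi]
  2 Velar Fronting: [mokikuvi] → [motikuvi]
  3 Labial Nasal Assimilation: no change — [motikuvi]
  4 Intervocalic Voicing: [motikuvi] → [modiguvi]
  5 Medial Vowel Deletion: [modiguvi] → [modguvi]
/uyikotik/:
  1 Degemination: no change — [uyikotik]
  2 Velar Fronting: no change — [uyikotik]
  3 Labial Nasal Assimilation: no change — [uyikotik]
  4 Intervocalic Voicing: [uyikotik] → [uyigodik]
  5 Medial Vowel Deletion: [uyigodik] → [uygodk]

[modguvi], [uygodk]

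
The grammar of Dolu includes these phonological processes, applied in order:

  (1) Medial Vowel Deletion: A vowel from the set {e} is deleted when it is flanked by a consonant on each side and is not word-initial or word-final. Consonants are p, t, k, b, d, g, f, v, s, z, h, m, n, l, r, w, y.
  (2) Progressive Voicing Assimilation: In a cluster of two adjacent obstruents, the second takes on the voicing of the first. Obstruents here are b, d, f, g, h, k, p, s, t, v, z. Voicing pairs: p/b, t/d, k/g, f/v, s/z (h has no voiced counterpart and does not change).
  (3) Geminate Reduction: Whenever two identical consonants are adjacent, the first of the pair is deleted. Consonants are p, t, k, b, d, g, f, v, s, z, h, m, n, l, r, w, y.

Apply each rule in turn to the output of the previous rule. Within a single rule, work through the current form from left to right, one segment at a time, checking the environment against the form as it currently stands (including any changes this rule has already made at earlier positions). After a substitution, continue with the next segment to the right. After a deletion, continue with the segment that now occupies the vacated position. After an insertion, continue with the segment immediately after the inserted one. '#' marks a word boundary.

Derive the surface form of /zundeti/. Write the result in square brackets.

(1) Medial Vowel Deletion: [zundeti] → [zundti]
(2) Progressive Voicing Assimilation: [zundti] → [zunddi]
(3) Geminate Reduction: [zunddi] → [zundi]

[zundi]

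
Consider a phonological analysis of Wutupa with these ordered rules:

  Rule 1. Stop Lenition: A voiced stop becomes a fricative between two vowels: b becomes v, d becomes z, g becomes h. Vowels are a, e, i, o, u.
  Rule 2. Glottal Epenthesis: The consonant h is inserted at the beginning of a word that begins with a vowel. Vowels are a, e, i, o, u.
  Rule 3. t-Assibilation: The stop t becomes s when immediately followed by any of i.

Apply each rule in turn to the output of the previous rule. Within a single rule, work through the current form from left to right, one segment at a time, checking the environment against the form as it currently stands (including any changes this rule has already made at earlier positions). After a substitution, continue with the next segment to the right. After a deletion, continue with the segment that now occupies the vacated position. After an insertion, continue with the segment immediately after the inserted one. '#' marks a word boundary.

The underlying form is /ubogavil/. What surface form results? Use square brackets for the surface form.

[huvohavil]

Rule 1 Stop Lenition: [ubogavil] → [uvohavil]
Rule 2 Glottal Epenthesis: [uvohavil] → [huvohavil]
Rule 3 t-Assibilation: no change — [huvohavil]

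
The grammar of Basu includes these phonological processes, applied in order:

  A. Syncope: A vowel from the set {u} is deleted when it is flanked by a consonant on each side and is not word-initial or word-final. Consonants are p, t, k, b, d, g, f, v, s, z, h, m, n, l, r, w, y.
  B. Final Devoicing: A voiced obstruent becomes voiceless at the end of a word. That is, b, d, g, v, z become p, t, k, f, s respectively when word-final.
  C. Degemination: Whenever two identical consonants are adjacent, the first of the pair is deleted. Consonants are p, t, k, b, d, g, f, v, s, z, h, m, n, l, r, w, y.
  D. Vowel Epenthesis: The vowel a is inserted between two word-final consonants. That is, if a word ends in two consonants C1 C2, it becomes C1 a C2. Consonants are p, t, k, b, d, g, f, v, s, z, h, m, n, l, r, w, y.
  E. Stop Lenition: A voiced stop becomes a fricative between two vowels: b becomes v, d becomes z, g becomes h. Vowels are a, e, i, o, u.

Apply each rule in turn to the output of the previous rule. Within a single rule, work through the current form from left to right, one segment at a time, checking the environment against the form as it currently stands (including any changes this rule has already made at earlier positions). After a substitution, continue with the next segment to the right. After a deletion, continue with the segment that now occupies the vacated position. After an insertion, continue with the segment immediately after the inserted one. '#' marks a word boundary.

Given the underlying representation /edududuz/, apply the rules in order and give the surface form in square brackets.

[ezas]

A Syncope: [edududuz] → [edddz]
B Final Devoicing: [edddz] → [eddds]
C Degemination: [eddds] → [eds]
D Vowel Epenthesis: [eds] → [edas]
E Stop Lenition: [edas] → [ezas]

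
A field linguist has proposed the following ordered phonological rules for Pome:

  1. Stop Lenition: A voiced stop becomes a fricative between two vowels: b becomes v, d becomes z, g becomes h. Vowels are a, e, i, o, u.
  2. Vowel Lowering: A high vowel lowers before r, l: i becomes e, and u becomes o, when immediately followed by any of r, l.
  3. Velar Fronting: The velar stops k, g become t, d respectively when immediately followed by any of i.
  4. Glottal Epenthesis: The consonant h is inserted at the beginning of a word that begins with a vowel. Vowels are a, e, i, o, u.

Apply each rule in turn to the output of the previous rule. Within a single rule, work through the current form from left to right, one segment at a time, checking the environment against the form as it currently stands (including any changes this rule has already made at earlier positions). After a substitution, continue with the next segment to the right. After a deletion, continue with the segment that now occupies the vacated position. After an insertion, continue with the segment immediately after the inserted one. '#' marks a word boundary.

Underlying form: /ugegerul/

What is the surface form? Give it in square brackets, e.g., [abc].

1 Stop Lenition: [ugegerul] → [uheherul]
2 Vowel Lowering: [uheherul] → [uheherol]
3 Velar Fronting: no change — [uheherol]
4 Glottal Epenthesis: [uheherol] → [huheherol]

[huheherol]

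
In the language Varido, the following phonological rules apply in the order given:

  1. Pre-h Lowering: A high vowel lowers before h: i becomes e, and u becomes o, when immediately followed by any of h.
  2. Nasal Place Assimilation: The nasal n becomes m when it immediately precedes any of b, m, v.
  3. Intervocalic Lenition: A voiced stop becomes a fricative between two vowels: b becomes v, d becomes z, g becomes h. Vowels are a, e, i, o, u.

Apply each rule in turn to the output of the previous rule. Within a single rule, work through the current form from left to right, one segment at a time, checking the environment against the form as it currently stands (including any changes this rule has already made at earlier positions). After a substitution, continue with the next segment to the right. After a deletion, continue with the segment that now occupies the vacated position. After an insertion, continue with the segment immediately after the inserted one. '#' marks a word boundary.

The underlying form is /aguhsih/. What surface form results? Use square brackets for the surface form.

[ahohseh]

1 Pre-h Lowering: [aguhsih] → [agohseh]
2 Nasal Place Assimilation: no change — [agohseh]
3 Intervocalic Lenition: [agohseh] → [ahohseh]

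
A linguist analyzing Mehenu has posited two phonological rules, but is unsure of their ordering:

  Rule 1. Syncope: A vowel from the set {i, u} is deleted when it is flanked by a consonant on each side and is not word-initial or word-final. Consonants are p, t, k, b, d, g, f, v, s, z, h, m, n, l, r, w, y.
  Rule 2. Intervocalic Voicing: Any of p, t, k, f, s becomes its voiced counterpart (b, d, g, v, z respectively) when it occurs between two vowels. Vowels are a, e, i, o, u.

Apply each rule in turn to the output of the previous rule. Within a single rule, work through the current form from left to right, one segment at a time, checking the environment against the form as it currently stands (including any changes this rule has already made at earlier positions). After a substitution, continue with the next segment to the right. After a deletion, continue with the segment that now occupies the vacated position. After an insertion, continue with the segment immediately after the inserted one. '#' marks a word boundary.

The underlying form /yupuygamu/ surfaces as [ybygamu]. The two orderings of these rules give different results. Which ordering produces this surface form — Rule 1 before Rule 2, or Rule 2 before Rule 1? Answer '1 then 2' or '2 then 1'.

2 then 1

Order 1 then 2:
  1 Syncope: [yupuygamu] → [ypygamu]
  2 Intervocalic Voicing: no change — [ypygamu]
  result: [ypygamu]
Order 2 then 1:
  2 Intervocalic Voicing: [yupuygamu] → [yubuygamu]
  1 Syncope: [yubuygamu] → [ybygamu]
  result: [ybygamu]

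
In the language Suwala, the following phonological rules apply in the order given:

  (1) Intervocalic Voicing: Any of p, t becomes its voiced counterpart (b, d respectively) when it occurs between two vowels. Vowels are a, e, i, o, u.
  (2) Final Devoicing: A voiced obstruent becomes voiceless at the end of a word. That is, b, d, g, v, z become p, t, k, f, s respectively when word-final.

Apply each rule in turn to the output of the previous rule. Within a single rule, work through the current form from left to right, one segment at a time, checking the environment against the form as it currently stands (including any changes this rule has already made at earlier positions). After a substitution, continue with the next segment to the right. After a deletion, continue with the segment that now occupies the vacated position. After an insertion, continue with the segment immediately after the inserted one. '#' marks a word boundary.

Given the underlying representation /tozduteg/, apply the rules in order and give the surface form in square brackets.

[tozdudek]

(1) Intervocalic Voicing: [tozduteg] → [tozdudeg]
(2) Final Devoicing: [tozdudeg] → [tozdudek]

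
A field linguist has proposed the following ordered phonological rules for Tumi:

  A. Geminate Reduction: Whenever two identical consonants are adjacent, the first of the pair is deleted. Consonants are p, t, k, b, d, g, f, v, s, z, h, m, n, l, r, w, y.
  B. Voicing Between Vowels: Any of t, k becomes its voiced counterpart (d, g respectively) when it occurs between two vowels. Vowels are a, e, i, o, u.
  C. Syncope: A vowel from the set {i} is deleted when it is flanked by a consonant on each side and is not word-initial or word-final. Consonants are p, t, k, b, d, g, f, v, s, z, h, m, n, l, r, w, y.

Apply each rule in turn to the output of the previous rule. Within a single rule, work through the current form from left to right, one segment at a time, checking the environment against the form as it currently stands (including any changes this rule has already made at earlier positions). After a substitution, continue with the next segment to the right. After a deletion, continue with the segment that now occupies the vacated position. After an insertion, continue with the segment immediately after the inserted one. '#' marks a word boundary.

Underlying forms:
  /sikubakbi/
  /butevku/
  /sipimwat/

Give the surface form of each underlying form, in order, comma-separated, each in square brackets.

/sikubakbi/:
  A Geminate Reduction: no change — [sikubakbi]
  B Voicing Between Vowels: [sikubakbi] → [sigubakbi]
  C Syncope: [sigubakbi] → [sgubakbi]
/butevku/:
  A Geminate Reduction: no change — [butevku]
  B Voicing Between Vowels: [butevku] → [budevku]
  C Syncope: no change — [budevku]
/sipimwat/:
  A Geminate Reduction: no change — [sipimwat]
  B Voicing Between Vowels: no change — [sipimwat]
  C Syncope: [sipimwat] → [spmwat]

[sgubakbi], [budevku], [spmwat]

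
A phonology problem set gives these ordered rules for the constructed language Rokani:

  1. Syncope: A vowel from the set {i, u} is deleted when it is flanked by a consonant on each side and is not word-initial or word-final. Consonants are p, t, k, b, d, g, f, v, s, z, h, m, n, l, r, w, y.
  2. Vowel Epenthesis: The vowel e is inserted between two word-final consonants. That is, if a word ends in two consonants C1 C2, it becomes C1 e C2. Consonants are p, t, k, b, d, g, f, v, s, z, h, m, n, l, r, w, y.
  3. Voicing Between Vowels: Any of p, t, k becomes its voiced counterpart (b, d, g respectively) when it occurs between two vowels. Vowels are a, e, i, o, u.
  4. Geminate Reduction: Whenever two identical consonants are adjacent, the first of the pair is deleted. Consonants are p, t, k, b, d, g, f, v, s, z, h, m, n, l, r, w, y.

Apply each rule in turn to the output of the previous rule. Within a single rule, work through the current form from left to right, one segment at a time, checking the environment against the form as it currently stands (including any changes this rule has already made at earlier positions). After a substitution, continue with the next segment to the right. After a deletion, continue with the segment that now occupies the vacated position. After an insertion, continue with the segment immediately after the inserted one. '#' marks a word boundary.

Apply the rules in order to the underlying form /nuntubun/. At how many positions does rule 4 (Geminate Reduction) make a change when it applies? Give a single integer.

1 Syncope: [nuntubun] → [nntbn]
2 Vowel Epenthesis: [nntbn] → [nntben]
3 Voicing Between Vowels: no change — [nntben]
4 Geminate Reduction: [nntben] → [ntben]
Rule 4 changed 1 position(s).

1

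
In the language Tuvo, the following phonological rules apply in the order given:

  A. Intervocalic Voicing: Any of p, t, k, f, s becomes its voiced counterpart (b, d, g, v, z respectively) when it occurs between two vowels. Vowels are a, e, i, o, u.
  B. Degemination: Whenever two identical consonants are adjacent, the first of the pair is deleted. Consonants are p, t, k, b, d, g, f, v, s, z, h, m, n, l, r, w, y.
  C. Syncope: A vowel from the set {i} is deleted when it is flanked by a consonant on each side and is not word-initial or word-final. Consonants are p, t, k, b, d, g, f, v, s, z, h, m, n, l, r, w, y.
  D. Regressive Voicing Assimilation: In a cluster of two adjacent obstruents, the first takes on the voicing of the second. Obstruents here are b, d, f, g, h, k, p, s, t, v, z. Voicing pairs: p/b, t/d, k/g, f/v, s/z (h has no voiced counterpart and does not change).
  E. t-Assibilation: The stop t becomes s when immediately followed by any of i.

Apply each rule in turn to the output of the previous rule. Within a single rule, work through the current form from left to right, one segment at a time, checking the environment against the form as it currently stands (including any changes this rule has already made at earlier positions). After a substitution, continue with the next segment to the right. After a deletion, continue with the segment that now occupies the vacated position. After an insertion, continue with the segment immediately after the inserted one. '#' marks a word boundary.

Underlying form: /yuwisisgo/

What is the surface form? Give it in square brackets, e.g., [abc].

A Intervocalic Voicing: [yuwisisgo] → [yuwizisgo]
B Degemination: no change — [yuwizisgo]
C Syncope: [yuwizisgo] → [yuwzsgo]
D Regressive Voicing Assimilation: [yuwzsgo] → [yuwszgo]
E t-Assibilation: no change — [yuwszgo]

[yuwszgo]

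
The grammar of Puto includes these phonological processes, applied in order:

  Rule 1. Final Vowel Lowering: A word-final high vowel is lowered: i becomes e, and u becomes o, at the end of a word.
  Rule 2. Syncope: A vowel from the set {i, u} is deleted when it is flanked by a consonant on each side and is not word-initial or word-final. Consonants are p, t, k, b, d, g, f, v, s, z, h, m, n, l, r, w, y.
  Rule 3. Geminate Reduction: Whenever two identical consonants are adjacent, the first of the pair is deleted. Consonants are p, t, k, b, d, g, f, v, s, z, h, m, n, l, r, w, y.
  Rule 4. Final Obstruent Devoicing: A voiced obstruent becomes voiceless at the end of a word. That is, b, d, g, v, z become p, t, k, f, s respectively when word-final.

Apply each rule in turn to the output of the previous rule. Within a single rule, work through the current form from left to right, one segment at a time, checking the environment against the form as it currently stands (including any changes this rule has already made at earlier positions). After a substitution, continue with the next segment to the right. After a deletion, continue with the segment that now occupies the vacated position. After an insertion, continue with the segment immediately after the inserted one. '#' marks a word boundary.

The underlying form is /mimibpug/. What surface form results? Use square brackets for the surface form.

[mbpk]

Rule 1 Final Vowel Lowering: no change — [mimibpug]
Rule 2 Syncope: [mimibpug] → [mmbpg]
Rule 3 Geminate Reduction: [mmbpg] → [mbpg]
Rule 4 Final Obstruent Devoicing: [mbpg] → [mbpk]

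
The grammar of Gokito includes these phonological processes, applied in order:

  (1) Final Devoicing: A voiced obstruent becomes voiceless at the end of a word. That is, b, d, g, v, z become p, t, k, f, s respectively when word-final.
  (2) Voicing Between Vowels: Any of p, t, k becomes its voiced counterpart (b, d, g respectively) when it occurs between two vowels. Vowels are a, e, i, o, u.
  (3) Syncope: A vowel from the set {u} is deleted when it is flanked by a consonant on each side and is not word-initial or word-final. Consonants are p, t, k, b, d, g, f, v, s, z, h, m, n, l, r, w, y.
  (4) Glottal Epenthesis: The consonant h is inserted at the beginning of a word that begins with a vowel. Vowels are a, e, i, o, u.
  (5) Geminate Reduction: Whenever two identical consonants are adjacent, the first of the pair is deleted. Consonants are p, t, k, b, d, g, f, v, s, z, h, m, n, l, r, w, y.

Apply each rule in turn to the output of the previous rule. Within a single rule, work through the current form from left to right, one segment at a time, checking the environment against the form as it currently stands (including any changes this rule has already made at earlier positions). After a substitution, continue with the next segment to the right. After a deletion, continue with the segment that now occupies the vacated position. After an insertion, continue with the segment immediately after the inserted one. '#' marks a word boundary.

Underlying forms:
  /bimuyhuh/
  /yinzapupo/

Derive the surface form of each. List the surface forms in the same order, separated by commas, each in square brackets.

/bimuyhuh/:
  (1) Final Devoicing: no change — [bimuyhuh]
  (2) Voicing Between Vowels: no change — [bimuyhuh]
  (3) Syncope: [bimuyhuh] → [bimyhh]
  (4) Glottal Epenthesis: no change — [bimyhh]
  (5) Geminate Reduction: [bimyhh] → [bimyh]
/yinzapupo/:
  (1) Final Devoicing: no change — [yinzapupo]
  (2) Voicing Between Vowels: [yinzapupo] → [yinzabubo]
  (3) Syncope: [yinzabubo] → [yinzabbo]
  (4) Glottal Epenthesis: no change — [yinzabbo]
  (5) Geminate Reduction: [yinzabbo] → [yinzabo]

[bimyh], [yinzabo]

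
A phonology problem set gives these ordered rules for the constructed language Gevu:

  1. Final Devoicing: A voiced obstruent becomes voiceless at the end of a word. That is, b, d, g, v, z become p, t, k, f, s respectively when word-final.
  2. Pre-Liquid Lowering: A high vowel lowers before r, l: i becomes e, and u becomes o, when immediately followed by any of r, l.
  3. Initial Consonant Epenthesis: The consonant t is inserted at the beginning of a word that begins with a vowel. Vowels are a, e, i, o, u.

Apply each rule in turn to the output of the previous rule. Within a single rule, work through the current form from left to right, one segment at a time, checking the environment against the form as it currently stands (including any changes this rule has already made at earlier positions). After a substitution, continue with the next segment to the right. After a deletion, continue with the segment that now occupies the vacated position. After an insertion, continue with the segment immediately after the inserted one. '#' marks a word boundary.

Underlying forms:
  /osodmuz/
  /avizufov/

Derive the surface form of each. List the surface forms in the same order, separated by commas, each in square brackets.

[tosodmus], [tavizufof]

/osodmuz/:
  1 Final Devoicing: [osodmuz] → [osodmus]
  2 Pre-Liquid Lowering: no change — [osodmus]
  3 Initial Consonant Epenthesis: [osodmus] → [tosodmus]
/avizufov/:
  1 Final Devoicing: [avizufov] → [avizufof]
  2 Pre-Liquid Lowering: no change — [avizufof]
  3 Initial Consonant Epenthesis: [avizufof] → [tavizufof]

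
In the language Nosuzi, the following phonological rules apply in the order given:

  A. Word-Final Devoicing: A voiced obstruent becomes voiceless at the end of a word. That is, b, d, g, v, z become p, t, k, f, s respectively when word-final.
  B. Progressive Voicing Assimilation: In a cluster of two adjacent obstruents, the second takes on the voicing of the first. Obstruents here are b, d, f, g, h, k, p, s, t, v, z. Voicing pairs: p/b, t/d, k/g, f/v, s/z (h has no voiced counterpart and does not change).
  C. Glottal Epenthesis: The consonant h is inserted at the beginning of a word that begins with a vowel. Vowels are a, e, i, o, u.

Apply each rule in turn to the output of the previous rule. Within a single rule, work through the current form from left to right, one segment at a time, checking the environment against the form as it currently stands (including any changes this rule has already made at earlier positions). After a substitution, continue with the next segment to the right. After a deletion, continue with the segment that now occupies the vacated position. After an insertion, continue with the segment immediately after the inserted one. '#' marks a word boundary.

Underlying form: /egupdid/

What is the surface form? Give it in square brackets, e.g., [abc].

[heguptit]

A Word-Final Devoicing: [egupdid] → [egupdit]
B Progressive Voicing Assimilation: [egupdit] → [eguptit]
C Glottal Epenthesis: [eguptit] → [heguptit]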